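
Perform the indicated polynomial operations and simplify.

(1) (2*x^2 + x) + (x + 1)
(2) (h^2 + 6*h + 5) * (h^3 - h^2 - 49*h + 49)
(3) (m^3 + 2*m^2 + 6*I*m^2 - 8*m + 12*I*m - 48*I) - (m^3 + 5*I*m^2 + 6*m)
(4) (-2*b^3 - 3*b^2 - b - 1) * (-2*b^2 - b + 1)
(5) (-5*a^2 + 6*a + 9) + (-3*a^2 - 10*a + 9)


(1) = 2*x^2 + 2*x + 1
(2) = h^5 + 5*h^4 - 50*h^3 - 250*h^2 + 49*h + 245
(3) = 2*m^2 + I*m^2 - 14*m + 12*I*m - 48*I
(4) = 4*b^5 + 8*b^4 + 3*b^3 - 1
(5) = -8*a^2 - 4*a + 18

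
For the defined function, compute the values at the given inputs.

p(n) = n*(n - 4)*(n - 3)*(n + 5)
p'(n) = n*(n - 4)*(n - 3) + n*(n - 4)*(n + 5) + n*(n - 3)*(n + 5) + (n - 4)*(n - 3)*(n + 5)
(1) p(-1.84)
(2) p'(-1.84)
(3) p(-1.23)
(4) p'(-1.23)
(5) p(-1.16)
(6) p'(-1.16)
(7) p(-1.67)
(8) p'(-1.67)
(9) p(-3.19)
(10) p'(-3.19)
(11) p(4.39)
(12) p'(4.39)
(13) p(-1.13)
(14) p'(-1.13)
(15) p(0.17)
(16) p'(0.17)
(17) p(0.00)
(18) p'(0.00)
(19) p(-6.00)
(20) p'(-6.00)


(1) = -164.35
(2) = 99.41
(3) = -102.59
(4) = 100.06
(5) = -95.62
(6) = 99.04
(7) = -147.25
(8) = 101.46
(9) = -256.97
(10) = 15.84
(11) = 22.35
(12) = 80.85
(13) = -92.65
(14) = 98.55
(15) = 9.53
(16) = 52.03
(17) = 0.00
(18) = 60.00
(19) = 540.00
(20) = -744.00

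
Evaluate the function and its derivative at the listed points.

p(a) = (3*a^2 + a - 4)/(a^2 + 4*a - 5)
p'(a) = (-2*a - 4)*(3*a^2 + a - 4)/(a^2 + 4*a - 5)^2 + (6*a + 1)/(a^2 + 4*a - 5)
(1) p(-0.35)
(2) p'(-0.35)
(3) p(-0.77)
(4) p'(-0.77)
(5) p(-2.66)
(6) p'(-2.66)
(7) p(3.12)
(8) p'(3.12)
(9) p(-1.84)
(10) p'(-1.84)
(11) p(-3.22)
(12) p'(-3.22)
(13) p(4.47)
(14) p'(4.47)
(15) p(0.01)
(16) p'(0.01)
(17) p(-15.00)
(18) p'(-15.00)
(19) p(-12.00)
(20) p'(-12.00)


(1) = 0.63
(2) = 0.51
(3) = 0.40
(4) = 0.61
(5) = -1.70
(6) = 2.01
(7) = 1.65
(8) = 0.17
(9) = -0.48
(10) = 1.10
(11) = -3.18
(12) = 3.47
(13) = 1.84
(14) = 0.12
(15) = 0.80
(16) = 0.44
(17) = 4.10
(18) = 0.11
(19) = 4.57
(20) = 0.22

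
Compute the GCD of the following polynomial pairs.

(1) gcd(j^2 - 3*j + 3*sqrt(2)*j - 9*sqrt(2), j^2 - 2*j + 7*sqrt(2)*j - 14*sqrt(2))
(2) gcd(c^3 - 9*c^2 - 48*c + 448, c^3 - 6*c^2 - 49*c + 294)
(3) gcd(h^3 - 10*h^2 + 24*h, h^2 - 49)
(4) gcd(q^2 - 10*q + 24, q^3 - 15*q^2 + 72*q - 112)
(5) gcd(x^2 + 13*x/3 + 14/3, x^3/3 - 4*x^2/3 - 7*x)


(1) = 1
(2) = c + 7
(3) = 1
(4) = q - 4
(5) = 1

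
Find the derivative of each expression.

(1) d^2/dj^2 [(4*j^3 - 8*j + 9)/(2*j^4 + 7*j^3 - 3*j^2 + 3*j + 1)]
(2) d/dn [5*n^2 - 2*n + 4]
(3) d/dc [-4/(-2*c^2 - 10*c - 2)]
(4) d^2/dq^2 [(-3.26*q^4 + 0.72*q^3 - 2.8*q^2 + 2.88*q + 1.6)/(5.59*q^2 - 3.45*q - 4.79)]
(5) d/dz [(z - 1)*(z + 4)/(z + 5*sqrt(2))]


(1) = 4*(8*j^9 - 60*j^7 - 310*j^6 + 255*j^5 + 1320*j^4 - 550*j^3 + 537*j^2 - 246*j + 66)/(8*j^12 + 84*j^11 + 258*j^10 + 127*j^9 - 123*j^8 + 606*j^7 - 240*j^6 + 180*j^5 + 78*j^4 - 6*j^3 + 18*j^2 + 9*j + 1)
(2) = 10*n - 2
(3) = 2*(-2*c - 5)/(c^2 + 5*c + 1)^2
(4) = (-203.737612*q^6 + 377.22438*q^5 + 290.927616*q^4 - 734.28264*q^3 - 976.039752*q^2 + 376.66872*q - 99.90232)/(174.676879*q^6 - 323.417835*q^5 - 249.430272*q^4 + 513.201645*q^3 + 213.733632*q^2 - 237.471435*q - 109.902239)
(5) = (-(z - 1)*(z + 4) + (z + 5*sqrt(2))*(2*z + 3))/(z + 5*sqrt(2))^2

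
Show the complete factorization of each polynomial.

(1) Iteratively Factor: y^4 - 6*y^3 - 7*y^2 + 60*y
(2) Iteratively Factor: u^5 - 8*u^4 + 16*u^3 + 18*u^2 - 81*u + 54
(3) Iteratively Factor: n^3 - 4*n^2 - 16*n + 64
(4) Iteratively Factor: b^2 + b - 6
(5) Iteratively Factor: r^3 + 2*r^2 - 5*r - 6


(1) = (y - 5)*(y^3 - y^2 - 12*y) = y*(y - 5)*(y^2 - y - 12) = y*(y - 5)*(y + 3)*(y - 4)
(2) = (u - 1)*(u^4 - 7*u^3 + 9*u^2 + 27*u - 54) = (u - 3)*(u - 1)*(u^3 - 4*u^2 - 3*u + 18) = (u - 3)*(u - 1)*(u + 2)*(u^2 - 6*u + 9) = (u - 3)^2*(u - 1)*(u + 2)*(u - 3)
(3) = (n - 4)*(n^2 - 16) = (n - 4)*(n + 4)*(n - 4)
(4) = (b - 2)*(b + 3)
(5) = (r + 3)*(r^2 - r - 2) = (r + 1)*(r + 3)*(r - 2)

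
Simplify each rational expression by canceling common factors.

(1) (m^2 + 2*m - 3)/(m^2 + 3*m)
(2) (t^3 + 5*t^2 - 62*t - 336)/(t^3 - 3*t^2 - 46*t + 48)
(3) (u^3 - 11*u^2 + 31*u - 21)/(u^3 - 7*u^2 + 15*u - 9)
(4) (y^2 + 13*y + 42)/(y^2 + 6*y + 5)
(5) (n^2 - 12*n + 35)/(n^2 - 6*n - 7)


(1) = (m - 1)/m
(2) = (t + 7)/(t - 1)
(3) = (u - 7)/(u - 3)
(4) = (y^2 + 13*y + 42)/(y^2 + 6*y + 5)
(5) = (n - 5)/(n + 1)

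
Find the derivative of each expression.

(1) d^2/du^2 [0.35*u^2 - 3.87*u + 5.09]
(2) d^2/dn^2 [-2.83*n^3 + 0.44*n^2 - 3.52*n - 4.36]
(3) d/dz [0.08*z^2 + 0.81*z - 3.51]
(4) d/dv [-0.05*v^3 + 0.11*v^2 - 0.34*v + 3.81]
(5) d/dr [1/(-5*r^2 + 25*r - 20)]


(1) = 0.700000000000000
(2) = 0.88 - 16.98*n
(3) = 0.16*z + 0.81
(4) = -0.15*v^2 + 0.22*v - 0.34
(5) = (2*r - 5)/(5*(r^2 - 5*r + 4)^2)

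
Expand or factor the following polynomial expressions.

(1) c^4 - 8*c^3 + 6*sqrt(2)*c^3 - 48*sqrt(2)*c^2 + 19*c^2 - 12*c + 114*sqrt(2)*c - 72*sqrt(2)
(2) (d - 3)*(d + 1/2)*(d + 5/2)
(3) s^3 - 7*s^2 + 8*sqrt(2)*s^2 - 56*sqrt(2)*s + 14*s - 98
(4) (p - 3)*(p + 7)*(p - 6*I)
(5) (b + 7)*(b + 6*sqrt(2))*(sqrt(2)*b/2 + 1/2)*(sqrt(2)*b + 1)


(1) = (c - 4)*(c - 3)*(c - 1)*(c + 6*sqrt(2))
(2) = d^3 - 31*d/4 - 15/4
(3) = (s - 7)*(s + sqrt(2))*(s + 7*sqrt(2))
(4) = p^3 + 4*p^2 - 6*I*p^2 - 21*p - 24*I*p + 126*I
(5) = b^4 + 7*b^3 + 7*sqrt(2)*b^3 + 25*b^2/2 + 49*sqrt(2)*b^2 + 3*sqrt(2)*b + 175*b/2 + 21*sqrt(2)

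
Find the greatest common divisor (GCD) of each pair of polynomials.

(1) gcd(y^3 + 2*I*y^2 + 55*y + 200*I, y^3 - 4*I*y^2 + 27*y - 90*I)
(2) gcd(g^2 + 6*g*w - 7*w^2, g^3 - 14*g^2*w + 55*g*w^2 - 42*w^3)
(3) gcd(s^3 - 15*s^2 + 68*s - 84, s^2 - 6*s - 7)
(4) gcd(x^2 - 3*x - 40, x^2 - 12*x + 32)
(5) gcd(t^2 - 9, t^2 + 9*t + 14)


(1) = y + 5*I
(2) = -g + w
(3) = gcd((s - 7)*(s - 6)*(s - 2), (s - 7)*(s + 1)) = s - 7
(4) = gcd((x - 8)*(x + 5), (x - 8)*(x - 4)) = x - 8
(5) = gcd((t - 3)*(t + 3), (t + 2)*(t + 7)) = 1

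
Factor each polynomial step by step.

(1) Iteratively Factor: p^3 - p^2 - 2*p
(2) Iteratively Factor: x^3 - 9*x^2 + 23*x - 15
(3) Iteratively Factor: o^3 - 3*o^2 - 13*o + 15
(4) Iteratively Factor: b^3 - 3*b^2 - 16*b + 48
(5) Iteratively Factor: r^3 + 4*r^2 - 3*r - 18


(1) = (p - 2)*(p^2 + p) = p*(p - 2)*(p + 1)
(2) = (x - 1)*(x^2 - 8*x + 15) = (x - 3)*(x - 1)*(x - 5)
(3) = (o + 3)*(o^2 - 6*o + 5) = (o - 1)*(o + 3)*(o - 5)
(4) = (b - 3)*(b^2 - 16) = (b - 3)*(b + 4)*(b - 4)
(5) = (r - 2)*(r^2 + 6*r + 9) = (r - 2)*(r + 3)*(r + 3)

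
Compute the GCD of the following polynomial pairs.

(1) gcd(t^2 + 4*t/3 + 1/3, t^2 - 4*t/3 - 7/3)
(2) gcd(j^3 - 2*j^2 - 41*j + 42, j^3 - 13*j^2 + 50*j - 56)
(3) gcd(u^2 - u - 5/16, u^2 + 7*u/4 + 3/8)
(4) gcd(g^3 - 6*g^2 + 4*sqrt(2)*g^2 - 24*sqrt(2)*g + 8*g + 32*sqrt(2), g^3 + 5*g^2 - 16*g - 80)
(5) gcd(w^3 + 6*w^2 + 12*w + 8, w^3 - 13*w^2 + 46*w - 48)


(1) = gcd((t + 1/3)*(t + 1), (t - 7/3)*(t + 1)) = t + 1
(2) = gcd((j - 7)*(j - 1)*(j + 6), (j - 7)*(j - 4)*(j - 2)) = j - 7
(3) = u + 1/4
(4) = g - 4
(5) = gcd((w + 2)^3, (w - 8)*(w - 3)*(w - 2)) = 1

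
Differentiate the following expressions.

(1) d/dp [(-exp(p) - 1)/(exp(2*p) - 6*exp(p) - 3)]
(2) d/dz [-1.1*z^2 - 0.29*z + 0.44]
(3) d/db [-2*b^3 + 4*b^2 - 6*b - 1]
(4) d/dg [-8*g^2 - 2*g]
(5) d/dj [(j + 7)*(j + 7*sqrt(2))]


(1) = (2*(exp(p) - 3)*(exp(p) + 1) - exp(2*p) + 6*exp(p) + 3)*exp(p)/(-exp(2*p) + 6*exp(p) + 3)^2
(2) = -2.2*z - 0.29
(3) = -6*b^2 + 8*b - 6
(4) = -16*g - 2
(5) = 2*j + 7 + 7*sqrt(2)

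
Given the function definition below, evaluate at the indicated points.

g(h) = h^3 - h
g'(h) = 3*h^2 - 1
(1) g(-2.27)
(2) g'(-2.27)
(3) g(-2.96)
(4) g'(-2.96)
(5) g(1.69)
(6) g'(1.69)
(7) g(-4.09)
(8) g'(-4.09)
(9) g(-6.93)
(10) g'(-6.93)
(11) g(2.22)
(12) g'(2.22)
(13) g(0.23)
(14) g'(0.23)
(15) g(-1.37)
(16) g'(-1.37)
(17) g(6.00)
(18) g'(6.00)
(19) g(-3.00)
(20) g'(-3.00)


(1) = -9.43
(2) = 14.46
(3) = -22.97
(4) = 25.28
(5) = 3.14
(6) = 7.57
(7) = -64.33
(8) = 49.18
(9) = -325.88
(10) = 143.07
(11) = 8.72
(12) = 13.79
(13) = -0.22
(14) = -0.84
(15) = -1.20
(16) = 4.63
(17) = 210.00
(18) = 107.00
(19) = -24.00
(20) = 26.00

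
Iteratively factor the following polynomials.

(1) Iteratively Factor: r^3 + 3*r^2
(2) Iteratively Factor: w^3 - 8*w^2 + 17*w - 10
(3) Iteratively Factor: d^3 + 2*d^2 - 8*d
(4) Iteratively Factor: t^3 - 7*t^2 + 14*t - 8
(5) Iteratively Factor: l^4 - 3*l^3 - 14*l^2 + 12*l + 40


(1) = (r + 3)*(r^2) = r*(r + 3)*(r)
(2) = (w - 5)*(w^2 - 3*w + 2) = (w - 5)*(w - 1)*(w - 2)
(3) = (d + 4)*(d^2 - 2*d) = d*(d + 4)*(d - 2)
(4) = (t - 4)*(t^2 - 3*t + 2) = (t - 4)*(t - 2)*(t - 1)
(5) = (l - 5)*(l^3 + 2*l^2 - 4*l - 8) = (l - 5)*(l - 2)*(l^2 + 4*l + 4) = (l - 5)*(l - 2)*(l + 2)*(l + 2)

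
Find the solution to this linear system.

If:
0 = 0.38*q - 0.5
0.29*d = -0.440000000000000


Then:
d = -1.52
q = 1.32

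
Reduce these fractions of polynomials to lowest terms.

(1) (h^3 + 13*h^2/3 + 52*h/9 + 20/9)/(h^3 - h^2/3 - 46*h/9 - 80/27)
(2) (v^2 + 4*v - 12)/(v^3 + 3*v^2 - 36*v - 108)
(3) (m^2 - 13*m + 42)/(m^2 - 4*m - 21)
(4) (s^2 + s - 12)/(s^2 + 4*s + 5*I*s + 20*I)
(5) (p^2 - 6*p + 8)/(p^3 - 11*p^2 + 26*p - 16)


(1) = (3*h + 6)/(3*h - 8)
(2) = (v - 2)/(v^2 - 3*v - 18)
(3) = (m - 6)/(m + 3)
(4) = (s - 3)/(s + 5*I)
(5) = (p - 4)/(p^2 - 9*p + 8)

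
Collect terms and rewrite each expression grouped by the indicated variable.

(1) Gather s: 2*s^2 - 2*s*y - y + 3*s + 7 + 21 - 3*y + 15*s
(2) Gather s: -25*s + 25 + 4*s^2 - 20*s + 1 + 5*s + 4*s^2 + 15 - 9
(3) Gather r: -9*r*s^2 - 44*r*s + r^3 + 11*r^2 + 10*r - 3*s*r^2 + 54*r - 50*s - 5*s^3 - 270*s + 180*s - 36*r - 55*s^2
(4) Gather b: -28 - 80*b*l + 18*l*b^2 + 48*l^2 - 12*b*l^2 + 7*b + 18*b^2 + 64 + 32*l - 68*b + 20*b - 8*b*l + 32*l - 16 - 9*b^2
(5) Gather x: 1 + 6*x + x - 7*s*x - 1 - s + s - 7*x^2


(1) = 2*s^2 + s*(18 - 2*y) - 4*y + 28
(2) = 8*s^2 - 40*s + 32
(3) = r^3 + r^2*(11 - 3*s) + r*(-9*s^2 - 44*s + 28) - 5*s^3 - 55*s^2 - 140*s
(4) = b^2*(18*l + 9) + b*(-12*l^2 - 88*l - 41) + 48*l^2 + 64*l + 20
(5) = -7*x^2 + x*(7 - 7*s)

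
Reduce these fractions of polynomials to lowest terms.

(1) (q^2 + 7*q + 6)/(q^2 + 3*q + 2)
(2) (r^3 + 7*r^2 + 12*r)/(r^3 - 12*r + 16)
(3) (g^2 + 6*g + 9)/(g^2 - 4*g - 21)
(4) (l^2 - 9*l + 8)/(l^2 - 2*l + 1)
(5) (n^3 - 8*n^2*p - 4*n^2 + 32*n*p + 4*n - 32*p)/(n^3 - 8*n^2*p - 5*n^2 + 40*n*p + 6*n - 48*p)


(1) = (q + 6)/(q + 2)
(2) = (r^2 + 3*r)/(r^2 - 4*r + 4)
(3) = (g + 3)/(g - 7)
(4) = (l - 8)/(l - 1)
(5) = (n - 2)/(n - 3)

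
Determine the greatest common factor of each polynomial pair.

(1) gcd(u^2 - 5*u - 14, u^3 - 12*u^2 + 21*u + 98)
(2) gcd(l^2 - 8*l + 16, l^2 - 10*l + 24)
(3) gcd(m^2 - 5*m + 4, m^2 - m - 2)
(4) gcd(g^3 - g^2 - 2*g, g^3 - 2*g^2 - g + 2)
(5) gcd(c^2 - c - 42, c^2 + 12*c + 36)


(1) = gcd((u - 7)*(u + 2), (u - 7)^2*(u + 2)) = u^2 - 5*u - 14
(2) = gcd((l - 4)^2, (l - 6)*(l - 4)) = l - 4
(3) = 1
(4) = g^2 - g - 2
(5) = c + 6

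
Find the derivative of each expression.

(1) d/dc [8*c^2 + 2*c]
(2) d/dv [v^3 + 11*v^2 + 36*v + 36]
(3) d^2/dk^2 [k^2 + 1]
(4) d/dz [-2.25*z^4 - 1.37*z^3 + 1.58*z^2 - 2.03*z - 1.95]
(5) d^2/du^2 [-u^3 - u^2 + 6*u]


(1) = 16*c + 2
(2) = 3*v^2 + 22*v + 36
(3) = 2
(4) = -9.0*z^3 - 4.11*z^2 + 3.16*z - 2.03
(5) = -6*u - 2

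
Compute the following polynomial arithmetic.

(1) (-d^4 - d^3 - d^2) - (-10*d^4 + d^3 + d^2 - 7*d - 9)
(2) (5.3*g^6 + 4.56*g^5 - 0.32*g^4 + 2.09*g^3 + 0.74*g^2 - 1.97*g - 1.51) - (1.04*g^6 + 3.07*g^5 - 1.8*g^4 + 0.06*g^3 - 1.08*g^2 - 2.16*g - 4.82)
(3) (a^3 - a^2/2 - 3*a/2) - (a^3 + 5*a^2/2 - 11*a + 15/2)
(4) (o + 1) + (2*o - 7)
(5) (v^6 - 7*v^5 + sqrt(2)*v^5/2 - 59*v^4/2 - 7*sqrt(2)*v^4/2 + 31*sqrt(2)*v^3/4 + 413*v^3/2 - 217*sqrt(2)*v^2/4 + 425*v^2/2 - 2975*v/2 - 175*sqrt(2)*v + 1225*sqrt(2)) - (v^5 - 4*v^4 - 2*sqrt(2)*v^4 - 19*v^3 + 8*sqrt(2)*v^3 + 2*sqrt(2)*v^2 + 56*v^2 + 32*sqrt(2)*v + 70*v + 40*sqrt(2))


(1) = 9*d^4 - 2*d^3 - 2*d^2 + 7*d + 9
(2) = 4.26*g^6 + 1.49*g^5 + 1.48*g^4 + 2.03*g^3 + 1.82*g^2 + 0.19*g + 3.31
(3) = -3*a^2 + 19*a/2 - 15/2
(4) = 3*o - 6
(5) = v^6 - 8*v^5 + sqrt(2)*v^5/2 - 51*v^4/2 - 3*sqrt(2)*v^4/2 - sqrt(2)*v^3/4 + 451*v^3/2 - 225*sqrt(2)*v^2/4 + 313*v^2/2 - 3115*v/2 - 207*sqrt(2)*v + 1185*sqrt(2)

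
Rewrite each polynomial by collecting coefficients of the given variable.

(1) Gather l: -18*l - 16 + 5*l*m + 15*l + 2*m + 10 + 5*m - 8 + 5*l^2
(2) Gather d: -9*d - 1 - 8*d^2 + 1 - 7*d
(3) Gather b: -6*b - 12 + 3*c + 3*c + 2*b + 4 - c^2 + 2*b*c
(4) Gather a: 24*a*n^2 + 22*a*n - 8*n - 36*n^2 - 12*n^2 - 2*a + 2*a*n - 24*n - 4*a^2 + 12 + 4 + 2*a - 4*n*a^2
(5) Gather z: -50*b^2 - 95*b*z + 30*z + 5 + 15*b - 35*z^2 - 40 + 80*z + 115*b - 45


(1) = 5*l^2 + l*(5*m - 3) + 7*m - 14
(2) = -8*d^2 - 16*d
(3) = b*(2*c - 4) - c^2 + 6*c - 8
(4) = a^2*(-4*n - 4) + a*(24*n^2 + 24*n) - 48*n^2 - 32*n + 16
(5) = -50*b^2 + 130*b - 35*z^2 + z*(110 - 95*b) - 80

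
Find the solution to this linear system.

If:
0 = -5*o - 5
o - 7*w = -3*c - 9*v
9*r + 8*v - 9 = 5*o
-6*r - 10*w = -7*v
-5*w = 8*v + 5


Then:
c = -328/1275
o = -1
r = 172/255
v = -22/85
w = -249/425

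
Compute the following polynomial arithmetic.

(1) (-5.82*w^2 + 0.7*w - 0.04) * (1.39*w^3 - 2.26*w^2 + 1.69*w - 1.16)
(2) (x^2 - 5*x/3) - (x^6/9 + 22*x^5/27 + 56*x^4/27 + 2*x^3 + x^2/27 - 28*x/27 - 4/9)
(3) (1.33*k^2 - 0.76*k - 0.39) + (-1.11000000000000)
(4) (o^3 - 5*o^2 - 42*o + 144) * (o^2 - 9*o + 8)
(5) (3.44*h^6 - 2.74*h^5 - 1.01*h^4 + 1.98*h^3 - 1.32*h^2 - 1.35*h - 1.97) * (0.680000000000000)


(1) = -8.0898*w^5 + 14.1262*w^4 - 11.4734*w^3 + 8.0246*w^2 - 0.8796*w + 0.0464
(2) = -x^6/9 - 22*x^5/27 - 56*x^4/27 - 2*x^3 + 26*x^2/27 - 17*x/27 + 4/9
(3) = 1.33*k^2 - 0.76*k - 1.5
(4) = o^5 - 14*o^4 + 11*o^3 + 482*o^2 - 1632*o + 1152
(5) = 2.3392*h^6 - 1.8632*h^5 - 0.6868*h^4 + 1.3464*h^3 - 0.8976*h^2 - 0.918*h - 1.3396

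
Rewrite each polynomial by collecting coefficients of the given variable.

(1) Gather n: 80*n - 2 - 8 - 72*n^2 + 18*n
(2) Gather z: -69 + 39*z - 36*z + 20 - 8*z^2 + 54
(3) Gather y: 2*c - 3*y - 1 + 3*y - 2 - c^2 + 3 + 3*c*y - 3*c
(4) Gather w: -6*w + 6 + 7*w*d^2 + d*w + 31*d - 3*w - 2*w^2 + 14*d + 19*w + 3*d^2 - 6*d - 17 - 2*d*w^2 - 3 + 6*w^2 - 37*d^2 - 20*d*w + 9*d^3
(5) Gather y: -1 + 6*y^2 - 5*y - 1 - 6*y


(1) = -72*n^2 + 98*n - 10
(2) = -8*z^2 + 3*z + 5
(3) = -c^2 + 3*c*y - c
(4) = 9*d^3 - 34*d^2 + 39*d + w^2*(4 - 2*d) + w*(7*d^2 - 19*d + 10) - 14
(5) = 6*y^2 - 11*y - 2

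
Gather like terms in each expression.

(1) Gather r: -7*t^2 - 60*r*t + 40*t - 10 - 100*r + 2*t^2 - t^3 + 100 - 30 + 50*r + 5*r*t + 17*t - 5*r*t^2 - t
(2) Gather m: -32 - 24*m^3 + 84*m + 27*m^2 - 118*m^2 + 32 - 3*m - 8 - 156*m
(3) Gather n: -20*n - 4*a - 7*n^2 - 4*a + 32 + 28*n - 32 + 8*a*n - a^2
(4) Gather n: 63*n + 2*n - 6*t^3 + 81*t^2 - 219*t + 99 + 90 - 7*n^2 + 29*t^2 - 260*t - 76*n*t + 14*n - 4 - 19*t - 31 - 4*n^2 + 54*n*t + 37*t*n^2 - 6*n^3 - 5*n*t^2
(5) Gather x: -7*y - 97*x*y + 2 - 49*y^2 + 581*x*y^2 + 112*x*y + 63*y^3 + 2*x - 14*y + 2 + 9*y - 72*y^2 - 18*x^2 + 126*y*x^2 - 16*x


(1) = r*(-5*t^2 - 55*t - 50) - t^3 - 5*t^2 + 56*t + 60
(2) = -24*m^3 - 91*m^2 - 75*m - 8
(3) = -a^2 - 8*a - 7*n^2 + n*(8*a + 8)
(4) = -6*n^3 + n^2*(37*t - 11) + n*(-5*t^2 - 22*t + 79) - 6*t^3 + 110*t^2 - 498*t + 154
(5) = x^2*(126*y - 18) + x*(581*y^2 + 15*y - 14) + 63*y^3 - 121*y^2 - 12*y + 4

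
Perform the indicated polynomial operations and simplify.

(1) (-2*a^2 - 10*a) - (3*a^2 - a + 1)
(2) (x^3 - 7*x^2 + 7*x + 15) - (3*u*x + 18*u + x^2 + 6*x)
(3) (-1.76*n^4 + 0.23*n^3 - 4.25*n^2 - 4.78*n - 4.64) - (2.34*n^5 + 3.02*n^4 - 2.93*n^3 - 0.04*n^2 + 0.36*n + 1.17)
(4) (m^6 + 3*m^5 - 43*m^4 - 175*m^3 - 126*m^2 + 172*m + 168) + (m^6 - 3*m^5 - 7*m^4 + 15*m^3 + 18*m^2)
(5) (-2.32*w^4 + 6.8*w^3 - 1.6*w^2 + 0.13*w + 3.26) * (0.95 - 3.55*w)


(1) = -5*a^2 - 9*a - 1
(2) = -3*u*x - 18*u + x^3 - 8*x^2 + x + 15
(3) = -2.34*n^5 - 4.78*n^4 + 3.16*n^3 - 4.21*n^2 - 5.14*n - 5.81
(4) = 2*m^6 - 50*m^4 - 160*m^3 - 108*m^2 + 172*m + 168
(5) = 8.236*w^5 - 26.344*w^4 + 12.14*w^3 - 1.9815*w^2 - 11.4495*w + 3.097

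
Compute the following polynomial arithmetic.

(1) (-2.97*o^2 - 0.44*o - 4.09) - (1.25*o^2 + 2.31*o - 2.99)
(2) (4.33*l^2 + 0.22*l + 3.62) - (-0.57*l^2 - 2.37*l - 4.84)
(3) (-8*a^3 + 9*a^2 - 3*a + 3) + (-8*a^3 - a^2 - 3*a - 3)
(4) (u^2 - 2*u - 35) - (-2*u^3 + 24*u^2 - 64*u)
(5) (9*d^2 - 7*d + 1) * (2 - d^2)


(1) = -4.22*o^2 - 2.75*o - 1.1
(2) = 4.9*l^2 + 2.59*l + 8.46
(3) = -16*a^3 + 8*a^2 - 6*a
(4) = 2*u^3 - 23*u^2 + 62*u - 35
(5) = -9*d^4 + 7*d^3 + 17*d^2 - 14*d + 2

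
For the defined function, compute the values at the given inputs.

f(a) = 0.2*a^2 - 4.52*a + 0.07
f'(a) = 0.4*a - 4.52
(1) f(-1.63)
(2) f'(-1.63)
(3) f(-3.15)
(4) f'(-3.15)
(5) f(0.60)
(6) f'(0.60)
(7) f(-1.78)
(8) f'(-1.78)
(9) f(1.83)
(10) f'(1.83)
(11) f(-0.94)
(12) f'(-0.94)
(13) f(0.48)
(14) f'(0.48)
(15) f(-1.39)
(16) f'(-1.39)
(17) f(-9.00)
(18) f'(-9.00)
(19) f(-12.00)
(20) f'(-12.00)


(1) = 7.97
(2) = -5.17
(3) = 16.29
(4) = -5.78
(5) = -2.57
(6) = -4.28
(7) = 8.75
(8) = -5.23
(9) = -7.53
(10) = -3.79
(11) = 4.50
(12) = -4.90
(13) = -2.05
(14) = -4.33
(15) = 6.74
(16) = -5.08
(17) = 56.95
(18) = -8.12
(19) = 83.11
(20) = -9.32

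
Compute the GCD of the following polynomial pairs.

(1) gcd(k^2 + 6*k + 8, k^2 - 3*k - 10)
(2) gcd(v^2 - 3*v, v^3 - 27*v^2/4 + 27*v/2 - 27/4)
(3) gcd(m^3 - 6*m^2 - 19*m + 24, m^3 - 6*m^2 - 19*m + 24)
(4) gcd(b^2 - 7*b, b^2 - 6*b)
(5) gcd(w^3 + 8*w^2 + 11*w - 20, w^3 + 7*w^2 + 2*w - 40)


(1) = k + 2
(2) = v - 3
(3) = gcd((m - 8)*(m - 1)*(m + 3), (m - 8)*(m - 1)*(m + 3)) = m^3 - 6*m^2 - 19*m + 24
(4) = gcd(b*(b - 7), b*(b - 6)) = b
(5) = w^2 + 9*w + 20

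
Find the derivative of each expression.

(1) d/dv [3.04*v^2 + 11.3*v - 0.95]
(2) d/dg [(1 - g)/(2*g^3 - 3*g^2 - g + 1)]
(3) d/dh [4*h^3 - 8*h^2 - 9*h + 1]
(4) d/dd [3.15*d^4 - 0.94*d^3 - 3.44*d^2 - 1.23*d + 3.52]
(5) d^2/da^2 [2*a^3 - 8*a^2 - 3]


(1) = 6.08*v + 11.3
(2) = (-2*g^3 + 3*g^2 + g - (g - 1)*(-6*g^2 + 6*g + 1) - 1)/(2*g^3 - 3*g^2 - g + 1)^2
(3) = 12*h^2 - 16*h - 9
(4) = 12.6*d^3 - 2.82*d^2 - 6.88*d - 1.23
(5) = 12*a - 16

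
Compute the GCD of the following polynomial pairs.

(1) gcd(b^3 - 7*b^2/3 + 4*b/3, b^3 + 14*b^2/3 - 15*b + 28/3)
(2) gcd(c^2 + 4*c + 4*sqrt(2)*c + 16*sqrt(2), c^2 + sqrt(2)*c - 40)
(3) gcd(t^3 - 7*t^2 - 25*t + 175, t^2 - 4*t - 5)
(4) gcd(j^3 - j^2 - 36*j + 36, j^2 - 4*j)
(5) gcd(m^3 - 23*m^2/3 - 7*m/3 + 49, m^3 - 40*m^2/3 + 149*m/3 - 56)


(1) = gcd(b*(b - 4/3)*(b - 1), (b - 4/3)*(b - 1)*(b + 7)) = b^2 - 7*b/3 + 4/3
(2) = 1
(3) = gcd((t - 7)*(t - 5)*(t + 5), (t - 5)*(t + 1)) = t - 5
(4) = 1
(5) = m - 3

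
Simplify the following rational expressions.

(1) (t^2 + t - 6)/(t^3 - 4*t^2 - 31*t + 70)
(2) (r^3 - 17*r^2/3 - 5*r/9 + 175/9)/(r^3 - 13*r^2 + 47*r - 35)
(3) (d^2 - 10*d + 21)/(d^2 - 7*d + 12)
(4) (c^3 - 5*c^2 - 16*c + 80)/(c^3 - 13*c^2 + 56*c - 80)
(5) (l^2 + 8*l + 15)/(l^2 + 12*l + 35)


(1) = (t + 3)/(t^2 - 2*t - 35)
(2) = (9*r^2 - 6*r - 35)/(9*r^2 - 72*r + 63)
(3) = (d - 7)/(d - 4)
(4) = (c + 4)/(c - 4)
(5) = (l + 3)/(l + 7)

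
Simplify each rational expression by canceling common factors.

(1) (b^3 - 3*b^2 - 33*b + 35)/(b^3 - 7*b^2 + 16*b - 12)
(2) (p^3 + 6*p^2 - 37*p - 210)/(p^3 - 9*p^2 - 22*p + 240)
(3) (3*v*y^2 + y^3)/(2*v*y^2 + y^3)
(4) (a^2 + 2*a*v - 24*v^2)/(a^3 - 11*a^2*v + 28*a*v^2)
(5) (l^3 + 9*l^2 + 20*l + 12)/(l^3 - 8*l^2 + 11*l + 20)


(1) = (b^3 - 3*b^2 - 33*b + 35)/(b^3 - 7*b^2 + 16*b - 12)
(2) = (p + 7)/(p - 8)
(3) = (3*v + y)/(2*v + y)
(4) = (-a - 6*v)/(-a^2 + 7*a*v)
(5) = (l^2 + 8*l + 12)/(l^2 - 9*l + 20)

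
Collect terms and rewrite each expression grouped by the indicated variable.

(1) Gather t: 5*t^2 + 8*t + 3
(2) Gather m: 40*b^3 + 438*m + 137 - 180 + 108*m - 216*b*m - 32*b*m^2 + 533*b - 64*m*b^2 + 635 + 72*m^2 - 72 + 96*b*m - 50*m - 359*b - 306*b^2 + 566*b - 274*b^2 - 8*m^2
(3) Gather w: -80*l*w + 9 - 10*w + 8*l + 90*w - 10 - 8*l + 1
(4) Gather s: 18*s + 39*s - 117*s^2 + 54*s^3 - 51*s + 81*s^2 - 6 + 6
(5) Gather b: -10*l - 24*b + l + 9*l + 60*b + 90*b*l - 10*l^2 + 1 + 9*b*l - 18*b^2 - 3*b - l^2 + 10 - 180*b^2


(1) = 5*t^2 + 8*t + 3
(2) = 40*b^3 - 580*b^2 + 740*b + m^2*(64 - 32*b) + m*(-64*b^2 - 120*b + 496) + 520
(3) = w*(80 - 80*l)
(4) = 54*s^3 - 36*s^2 + 6*s
(5) = -198*b^2 + b*(99*l + 33) - 11*l^2 + 11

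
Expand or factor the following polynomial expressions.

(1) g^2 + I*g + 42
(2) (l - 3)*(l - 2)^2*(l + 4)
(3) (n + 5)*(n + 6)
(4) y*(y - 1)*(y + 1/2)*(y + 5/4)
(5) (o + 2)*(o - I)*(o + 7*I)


(1) = (g - 6*I)*(g + 7*I)
(2) = l^4 - 3*l^3 - 12*l^2 + 52*l - 48
(3) = n^2 + 11*n + 30
(4) = y^4 + 3*y^3/4 - 9*y^2/8 - 5*y/8
(5) = o^3 + 2*o^2 + 6*I*o^2 + 7*o + 12*I*o + 14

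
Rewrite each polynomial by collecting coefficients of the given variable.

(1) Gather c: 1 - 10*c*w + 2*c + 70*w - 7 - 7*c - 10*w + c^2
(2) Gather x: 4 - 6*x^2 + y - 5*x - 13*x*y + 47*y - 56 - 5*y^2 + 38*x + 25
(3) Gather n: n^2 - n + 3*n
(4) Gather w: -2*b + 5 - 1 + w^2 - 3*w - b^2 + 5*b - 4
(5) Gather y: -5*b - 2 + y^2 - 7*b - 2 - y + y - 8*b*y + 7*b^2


(1) = c^2 + c*(-10*w - 5) + 60*w - 6
(2) = -6*x^2 + x*(33 - 13*y) - 5*y^2 + 48*y - 27
(3) = n^2 + 2*n
(4) = -b^2 + 3*b + w^2 - 3*w
(5) = 7*b^2 - 8*b*y - 12*b + y^2 - 4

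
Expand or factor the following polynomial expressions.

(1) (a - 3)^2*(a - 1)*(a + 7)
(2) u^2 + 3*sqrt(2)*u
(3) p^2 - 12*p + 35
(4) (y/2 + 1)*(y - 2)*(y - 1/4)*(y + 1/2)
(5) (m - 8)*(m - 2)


(1) = a^4 - 34*a^2 + 96*a - 63
(2) = u*(u + 3*sqrt(2))
(3) = (p - 7)*(p - 5)
(4) = y^4/2 + y^3/8 - 33*y^2/16 - y/2 + 1/4
(5) = m^2 - 10*m + 16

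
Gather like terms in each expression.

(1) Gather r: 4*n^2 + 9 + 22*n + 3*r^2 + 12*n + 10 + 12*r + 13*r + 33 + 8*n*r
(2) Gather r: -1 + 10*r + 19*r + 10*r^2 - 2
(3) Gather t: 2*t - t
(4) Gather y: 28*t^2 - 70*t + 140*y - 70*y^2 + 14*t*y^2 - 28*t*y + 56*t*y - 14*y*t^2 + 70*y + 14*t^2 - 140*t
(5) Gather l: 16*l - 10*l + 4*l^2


(1) = 4*n^2 + 34*n + 3*r^2 + r*(8*n + 25) + 52
(2) = 10*r^2 + 29*r - 3
(3) = t
(4) = 42*t^2 - 210*t + y^2*(14*t - 70) + y*(-14*t^2 + 28*t + 210)
(5) = 4*l^2 + 6*l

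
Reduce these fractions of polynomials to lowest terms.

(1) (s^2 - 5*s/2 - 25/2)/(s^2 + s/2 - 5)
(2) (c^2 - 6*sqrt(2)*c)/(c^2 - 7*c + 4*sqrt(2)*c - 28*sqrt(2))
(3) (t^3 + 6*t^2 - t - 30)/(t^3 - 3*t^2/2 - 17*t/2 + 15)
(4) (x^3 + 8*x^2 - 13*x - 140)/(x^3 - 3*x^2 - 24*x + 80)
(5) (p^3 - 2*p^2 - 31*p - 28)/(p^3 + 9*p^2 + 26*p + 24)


(1) = (s - 5)/(s - 2)
(2) = (c^2 - 6*sqrt(2)*c)/(c^2 + c*(-7 + 4*sqrt(2)) - 28*sqrt(2))
(3) = (2*t + 10)/(2*t - 5)
(4) = (x + 7)/(x - 4)
(5) = (p^2 - 6*p - 7)/(p^2 + 5*p + 6)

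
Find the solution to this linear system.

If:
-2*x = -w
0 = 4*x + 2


Then:
w = -1
x = -1/2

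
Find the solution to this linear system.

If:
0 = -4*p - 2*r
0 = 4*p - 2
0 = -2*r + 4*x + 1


Then:
p = 1/2
r = -1
x = -3/4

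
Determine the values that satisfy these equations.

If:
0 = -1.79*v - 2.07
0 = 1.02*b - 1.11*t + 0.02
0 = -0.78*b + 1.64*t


Then:
b = -0.04
t = -0.02
v = -1.16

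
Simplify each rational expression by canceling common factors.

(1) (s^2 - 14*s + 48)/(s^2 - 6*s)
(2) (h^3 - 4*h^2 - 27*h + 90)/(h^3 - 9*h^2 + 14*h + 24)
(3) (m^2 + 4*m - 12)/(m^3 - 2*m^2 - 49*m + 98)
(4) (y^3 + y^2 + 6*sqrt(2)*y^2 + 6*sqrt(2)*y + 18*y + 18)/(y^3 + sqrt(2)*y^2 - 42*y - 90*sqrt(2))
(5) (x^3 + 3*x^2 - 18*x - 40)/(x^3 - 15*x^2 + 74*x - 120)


(1) = (s - 8)/s
(2) = (h^2 + 2*h - 15)/(h^2 - 3*h - 4)
(3) = (m + 6)/(m^2 - 49)
(4) = (y + 1)/(y - 5*sqrt(2))
(5) = (x^2 + 7*x + 10)/(x^2 - 11*x + 30)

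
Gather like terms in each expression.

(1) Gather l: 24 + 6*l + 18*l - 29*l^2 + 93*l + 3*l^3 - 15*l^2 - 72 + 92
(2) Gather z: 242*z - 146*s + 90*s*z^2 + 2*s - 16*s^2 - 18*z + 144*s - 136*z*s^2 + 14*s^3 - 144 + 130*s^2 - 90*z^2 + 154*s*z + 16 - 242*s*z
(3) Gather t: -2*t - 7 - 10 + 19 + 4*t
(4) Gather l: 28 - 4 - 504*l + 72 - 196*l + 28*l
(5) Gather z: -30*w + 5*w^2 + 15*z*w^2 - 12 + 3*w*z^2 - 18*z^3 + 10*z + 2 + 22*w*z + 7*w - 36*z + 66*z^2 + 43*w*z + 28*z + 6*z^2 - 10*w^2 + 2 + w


(1) = 3*l^3 - 44*l^2 + 117*l + 44
(2) = 14*s^3 + 114*s^2 + z^2*(90*s - 90) + z*(-136*s^2 - 88*s + 224) - 128
(3) = 2*t + 2
(4) = 96 - 672*l
(5) = -5*w^2 - 22*w - 18*z^3 + z^2*(3*w + 72) + z*(15*w^2 + 65*w + 2) - 8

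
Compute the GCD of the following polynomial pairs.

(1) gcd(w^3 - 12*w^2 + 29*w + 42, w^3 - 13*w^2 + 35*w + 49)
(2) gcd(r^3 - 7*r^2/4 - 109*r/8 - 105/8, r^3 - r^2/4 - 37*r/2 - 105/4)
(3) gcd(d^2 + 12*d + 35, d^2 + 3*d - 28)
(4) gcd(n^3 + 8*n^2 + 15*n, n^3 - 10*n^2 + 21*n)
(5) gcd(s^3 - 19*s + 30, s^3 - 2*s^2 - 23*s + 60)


(1) = w^2 - 6*w - 7
(2) = gcd((r - 5)*(r + 3/2)*(r + 7/4), (r - 5)*(r + 7/4)*(r + 3)) = r^2 - 13*r/4 - 35/4
(3) = gcd((d + 5)*(d + 7), (d - 4)*(d + 7)) = d + 7
(4) = n
(5) = gcd((s - 3)*(s - 2)*(s + 5), (s - 4)*(s - 3)*(s + 5)) = s^2 + 2*s - 15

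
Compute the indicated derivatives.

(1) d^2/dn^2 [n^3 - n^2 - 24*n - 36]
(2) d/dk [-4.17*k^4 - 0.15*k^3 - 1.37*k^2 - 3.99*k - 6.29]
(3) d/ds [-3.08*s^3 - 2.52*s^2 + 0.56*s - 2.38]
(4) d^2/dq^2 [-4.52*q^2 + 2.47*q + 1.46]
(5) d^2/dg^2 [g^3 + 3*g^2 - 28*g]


(1) = 6*n - 2
(2) = -16.68*k^3 - 0.45*k^2 - 2.74*k - 3.99
(3) = -9.24*s^2 - 5.04*s + 0.56
(4) = -9.04000000000000
(5) = 6*g + 6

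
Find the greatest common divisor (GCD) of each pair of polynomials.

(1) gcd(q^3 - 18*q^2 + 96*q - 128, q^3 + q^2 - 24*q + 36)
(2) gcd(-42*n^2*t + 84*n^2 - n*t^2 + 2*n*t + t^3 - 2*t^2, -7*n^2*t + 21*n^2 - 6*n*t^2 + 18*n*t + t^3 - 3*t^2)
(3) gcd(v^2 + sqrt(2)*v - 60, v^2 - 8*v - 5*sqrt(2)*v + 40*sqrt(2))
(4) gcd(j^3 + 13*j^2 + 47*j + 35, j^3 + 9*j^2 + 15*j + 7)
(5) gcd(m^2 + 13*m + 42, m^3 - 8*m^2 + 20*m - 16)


(1) = q - 2
(2) = gcd((-7*n + t)*(6*n + t)*(t - 2), (-7*n + t)*(n + t)*(t - 3)) = -7*n + t
(3) = gcd((v - 5*sqrt(2))*(v + 6*sqrt(2)), (v - 8)*(v - 5*sqrt(2))) = v - 5*sqrt(2)
(4) = j^2 + 8*j + 7
(5) = 1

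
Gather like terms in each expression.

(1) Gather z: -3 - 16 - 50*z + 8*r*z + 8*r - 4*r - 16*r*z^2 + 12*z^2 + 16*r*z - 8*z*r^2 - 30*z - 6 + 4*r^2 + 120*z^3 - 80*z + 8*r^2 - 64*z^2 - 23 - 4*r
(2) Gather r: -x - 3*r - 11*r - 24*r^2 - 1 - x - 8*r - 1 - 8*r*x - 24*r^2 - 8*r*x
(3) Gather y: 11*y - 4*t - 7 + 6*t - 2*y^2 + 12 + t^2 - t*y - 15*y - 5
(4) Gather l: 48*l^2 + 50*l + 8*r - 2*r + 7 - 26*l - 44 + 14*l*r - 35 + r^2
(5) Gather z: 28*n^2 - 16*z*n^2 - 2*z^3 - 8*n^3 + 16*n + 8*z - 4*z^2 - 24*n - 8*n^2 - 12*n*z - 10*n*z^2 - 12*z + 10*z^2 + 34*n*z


(1) = 12*r^2 + 120*z^3 + z^2*(-16*r - 52) + z*(-8*r^2 + 24*r - 160) - 48
(2) = -48*r^2 + r*(-16*x - 22) - 2*x - 2
(3) = t^2 + 2*t - 2*y^2 + y*(-t - 4)
(4) = 48*l^2 + l*(14*r + 24) + r^2 + 6*r - 72
(5) = -8*n^3 + 20*n^2 - 8*n - 2*z^3 + z^2*(6 - 10*n) + z*(-16*n^2 + 22*n - 4)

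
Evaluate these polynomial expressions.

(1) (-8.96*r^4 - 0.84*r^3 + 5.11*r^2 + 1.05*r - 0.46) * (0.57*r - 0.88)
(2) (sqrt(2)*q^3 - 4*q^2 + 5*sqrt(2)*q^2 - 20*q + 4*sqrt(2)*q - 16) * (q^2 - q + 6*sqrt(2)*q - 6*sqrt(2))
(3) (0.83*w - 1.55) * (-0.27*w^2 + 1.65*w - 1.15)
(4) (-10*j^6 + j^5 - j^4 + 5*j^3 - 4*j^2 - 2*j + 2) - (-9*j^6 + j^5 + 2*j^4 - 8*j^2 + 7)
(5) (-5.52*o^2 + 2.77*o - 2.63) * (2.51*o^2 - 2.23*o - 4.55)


(1) = -5.1072*r^5 + 7.406*r^4 + 3.6519*r^3 - 3.8983*r^2 - 1.1862*r + 0.4048
(2) = sqrt(2)*q^5 + 4*sqrt(2)*q^4 + 8*q^4 - 25*sqrt(2)*q^3 + 32*q^3 - 100*sqrt(2)*q^2 - 8*q^2 - 32*q + 24*sqrt(2)*q + 96*sqrt(2)
(3) = -0.2241*w^3 + 1.788*w^2 - 3.512*w + 1.7825
(4) = -j^6 - 3*j^4 + 5*j^3 + 4*j^2 - 2*j - 5
(5) = -13.8552*o^4 + 19.2623*o^3 + 12.3376*o^2 - 6.7386*o + 11.9665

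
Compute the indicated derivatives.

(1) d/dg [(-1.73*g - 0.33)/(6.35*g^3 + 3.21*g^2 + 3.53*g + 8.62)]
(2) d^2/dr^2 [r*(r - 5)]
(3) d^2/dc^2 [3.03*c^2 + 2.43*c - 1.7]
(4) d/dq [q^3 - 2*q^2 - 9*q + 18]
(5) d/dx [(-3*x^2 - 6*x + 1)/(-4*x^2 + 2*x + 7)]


(1) = (21.971*g^3 + 11.8398*g^2 + 2.1186*g - 13.7477)/(40.3225*g^6 + 40.767*g^5 + 55.1351*g^4 + 132.1366*g^3 + 67.8013*g^2 + 60.8572*g + 74.3044)
(2) = 2
(3) = 6.06000000000000
(4) = 3*q^2 - 4*q - 9
(5) = 2*(-15*x^2 - 17*x - 22)/(16*x^4 - 16*x^3 - 52*x^2 + 28*x + 49)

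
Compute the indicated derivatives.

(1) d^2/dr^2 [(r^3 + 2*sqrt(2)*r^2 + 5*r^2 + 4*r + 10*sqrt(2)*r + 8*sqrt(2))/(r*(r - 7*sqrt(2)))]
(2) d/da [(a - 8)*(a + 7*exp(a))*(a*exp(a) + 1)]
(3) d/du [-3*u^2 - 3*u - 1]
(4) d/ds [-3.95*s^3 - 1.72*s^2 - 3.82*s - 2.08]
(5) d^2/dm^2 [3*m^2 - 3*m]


(1) = 2*(45*sqrt(2)*r^3 + 130*r^3 + 24*sqrt(2)*r^2 - 336*r + 784*sqrt(2))/(r^3*(r^3 - 21*sqrt(2)*r^2 + 294*r - 686*sqrt(2)))
(2) = (a - 8)*(a + 1)*(a + 7*exp(a))*exp(a) + (a - 8)*(a*exp(a) + 1)*(7*exp(a) + 1) + (a + 7*exp(a))*(a*exp(a) + 1)
(3) = -6*u - 3
(4) = -11.85*s^2 - 3.44*s - 3.82
(5) = 6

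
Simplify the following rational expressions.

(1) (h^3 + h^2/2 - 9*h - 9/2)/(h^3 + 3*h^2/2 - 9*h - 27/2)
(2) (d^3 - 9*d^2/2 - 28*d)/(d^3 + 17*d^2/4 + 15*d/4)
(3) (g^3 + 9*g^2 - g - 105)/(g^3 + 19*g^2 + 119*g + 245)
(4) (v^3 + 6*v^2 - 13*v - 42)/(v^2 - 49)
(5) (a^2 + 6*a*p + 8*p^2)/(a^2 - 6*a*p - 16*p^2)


(1) = (2*h + 1)/(2*h + 3)
(2) = (4*d^2 - 18*d - 112)/(4*d^2 + 17*d + 15)
(3) = (g - 3)/(g + 7)
(4) = (v^2 - v - 6)/(v - 7)
(5) = (-a - 4*p)/(-a + 8*p)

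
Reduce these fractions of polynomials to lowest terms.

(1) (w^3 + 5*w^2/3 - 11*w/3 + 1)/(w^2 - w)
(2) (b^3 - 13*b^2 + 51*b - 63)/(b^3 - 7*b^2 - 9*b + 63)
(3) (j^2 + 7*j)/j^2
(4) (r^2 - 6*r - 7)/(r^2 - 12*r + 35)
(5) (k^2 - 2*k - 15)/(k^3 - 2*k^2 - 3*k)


(1) = (3*w^2 + 8*w - 3)/(3*w)
(2) = (b - 3)/(b + 3)
(3) = (j + 7)/j
(4) = (r + 1)/(r - 5)
(5) = (k^2 - 2*k - 15)/(k^3 - 2*k^2 - 3*k)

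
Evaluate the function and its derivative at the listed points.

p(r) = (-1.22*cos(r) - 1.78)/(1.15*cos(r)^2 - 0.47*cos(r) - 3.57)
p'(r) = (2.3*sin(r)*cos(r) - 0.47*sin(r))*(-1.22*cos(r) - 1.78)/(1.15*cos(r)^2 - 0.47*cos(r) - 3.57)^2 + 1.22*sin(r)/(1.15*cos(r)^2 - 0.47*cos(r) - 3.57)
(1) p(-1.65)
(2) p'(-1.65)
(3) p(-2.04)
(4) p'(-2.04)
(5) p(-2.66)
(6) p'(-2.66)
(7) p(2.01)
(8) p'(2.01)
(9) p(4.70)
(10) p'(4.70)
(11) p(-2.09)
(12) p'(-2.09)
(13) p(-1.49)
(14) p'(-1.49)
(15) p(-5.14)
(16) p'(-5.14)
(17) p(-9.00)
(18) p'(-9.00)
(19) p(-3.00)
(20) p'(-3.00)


(1) = 0.48
(2) = 0.26
(3) = 0.39
(4) = 0.18
(5) = 0.31
(6) = 0.09
(7) = 0.40
(8) = -0.18
(9) = 0.50
(10) = 0.27
(11) = 0.38
(12) = 0.17
(13) = 0.52
(14) = 0.30
(15) = 0.64
(16) = -0.39
(17) = 0.31
(18) = 0.08
(19) = 0.29
(20) = 0.03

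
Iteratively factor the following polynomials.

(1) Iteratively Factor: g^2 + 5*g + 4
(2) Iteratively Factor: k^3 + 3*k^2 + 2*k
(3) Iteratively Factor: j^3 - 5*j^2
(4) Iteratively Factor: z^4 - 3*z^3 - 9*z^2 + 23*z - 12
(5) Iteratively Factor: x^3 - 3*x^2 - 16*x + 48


(1) = (g + 4)*(g + 1)
(2) = (k)*(k^2 + 3*k + 2) = k*(k + 2)*(k + 1)
(3) = (j - 5)*(j^2) = j*(j - 5)*(j)
(4) = (z + 3)*(z^3 - 6*z^2 + 9*z - 4) = (z - 4)*(z + 3)*(z^2 - 2*z + 1) = (z - 4)*(z - 1)*(z + 3)*(z - 1)
(5) = (x - 4)*(x^2 + x - 12) = (x - 4)*(x - 3)*(x + 4)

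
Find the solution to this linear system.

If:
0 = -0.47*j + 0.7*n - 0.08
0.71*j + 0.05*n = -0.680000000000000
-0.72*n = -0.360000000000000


Then:
No Solution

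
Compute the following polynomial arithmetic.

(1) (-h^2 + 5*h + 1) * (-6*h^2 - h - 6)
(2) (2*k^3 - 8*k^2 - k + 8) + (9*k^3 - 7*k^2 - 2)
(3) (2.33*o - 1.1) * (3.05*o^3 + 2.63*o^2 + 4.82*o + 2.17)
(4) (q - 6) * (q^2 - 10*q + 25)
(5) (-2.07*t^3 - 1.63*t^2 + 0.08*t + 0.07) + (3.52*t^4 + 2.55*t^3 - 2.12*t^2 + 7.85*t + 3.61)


(1) = 6*h^4 - 29*h^3 - 5*h^2 - 31*h - 6
(2) = 11*k^3 - 15*k^2 - k + 6
(3) = 7.1065*o^4 + 2.7729*o^3 + 8.3376*o^2 - 0.2459*o - 2.387
(4) = q^3 - 16*q^2 + 85*q - 150
(5) = 3.52*t^4 + 0.48*t^3 - 3.75*t^2 + 7.93*t + 3.68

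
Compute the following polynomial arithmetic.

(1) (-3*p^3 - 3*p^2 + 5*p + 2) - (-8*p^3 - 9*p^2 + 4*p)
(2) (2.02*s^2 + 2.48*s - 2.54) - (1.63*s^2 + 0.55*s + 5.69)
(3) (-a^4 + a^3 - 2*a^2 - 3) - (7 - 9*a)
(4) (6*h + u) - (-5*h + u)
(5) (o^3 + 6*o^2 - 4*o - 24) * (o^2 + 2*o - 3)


(1) = 5*p^3 + 6*p^2 + p + 2
(2) = 0.39*s^2 + 1.93*s - 8.23
(3) = -a^4 + a^3 - 2*a^2 + 9*a - 10
(4) = 11*h
(5) = o^5 + 8*o^4 + 5*o^3 - 50*o^2 - 36*o + 72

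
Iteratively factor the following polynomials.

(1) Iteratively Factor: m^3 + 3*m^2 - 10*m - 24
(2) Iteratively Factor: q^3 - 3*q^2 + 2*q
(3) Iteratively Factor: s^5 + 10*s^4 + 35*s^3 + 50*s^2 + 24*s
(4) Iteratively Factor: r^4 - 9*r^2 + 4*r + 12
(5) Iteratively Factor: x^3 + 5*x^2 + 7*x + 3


(1) = (m - 3)*(m^2 + 6*m + 8) = (m - 3)*(m + 2)*(m + 4)
(2) = (q)*(q^2 - 3*q + 2) = q*(q - 1)*(q - 2)
(3) = (s + 2)*(s^4 + 8*s^3 + 19*s^2 + 12*s) = s*(s + 2)*(s^3 + 8*s^2 + 19*s + 12) = s*(s + 2)*(s + 3)*(s^2 + 5*s + 4) = s*(s + 2)*(s + 3)*(s + 4)*(s + 1)
(4) = (r + 1)*(r^3 - r^2 - 8*r + 12) = (r - 2)*(r + 1)*(r^2 + r - 6) = (r - 2)*(r + 1)*(r + 3)*(r - 2)
(5) = (x + 1)*(x^2 + 4*x + 3) = (x + 1)*(x + 3)*(x + 1)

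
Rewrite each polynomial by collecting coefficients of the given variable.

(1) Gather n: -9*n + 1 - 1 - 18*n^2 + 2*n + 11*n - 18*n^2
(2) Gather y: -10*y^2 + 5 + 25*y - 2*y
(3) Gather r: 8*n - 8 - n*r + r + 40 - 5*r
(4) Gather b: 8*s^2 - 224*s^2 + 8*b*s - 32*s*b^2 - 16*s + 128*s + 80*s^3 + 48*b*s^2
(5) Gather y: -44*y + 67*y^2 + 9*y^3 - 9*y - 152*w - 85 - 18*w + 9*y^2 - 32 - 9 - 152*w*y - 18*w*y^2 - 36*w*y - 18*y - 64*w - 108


(1) = -36*n^2 + 4*n
(2) = -10*y^2 + 23*y + 5
(3) = 8*n + r*(-n - 4) + 32
(4) = -32*b^2*s + b*(48*s^2 + 8*s) + 80*s^3 - 216*s^2 + 112*s
(5) = -234*w + 9*y^3 + y^2*(76 - 18*w) + y*(-188*w - 71) - 234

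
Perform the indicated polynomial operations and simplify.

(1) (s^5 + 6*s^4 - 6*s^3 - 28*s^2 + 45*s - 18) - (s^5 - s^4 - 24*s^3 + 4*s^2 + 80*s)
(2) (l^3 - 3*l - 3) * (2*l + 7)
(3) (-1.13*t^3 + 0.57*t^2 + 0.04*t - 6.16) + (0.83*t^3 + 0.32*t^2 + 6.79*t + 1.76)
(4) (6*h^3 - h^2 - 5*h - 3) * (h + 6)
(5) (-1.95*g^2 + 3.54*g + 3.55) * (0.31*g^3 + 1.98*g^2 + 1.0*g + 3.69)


(1) = 7*s^4 + 18*s^3 - 32*s^2 - 35*s - 18
(2) = 2*l^4 + 7*l^3 - 6*l^2 - 27*l - 21
(3) = -0.3*t^3 + 0.89*t^2 + 6.83*t - 4.4
(4) = 6*h^4 + 35*h^3 - 11*h^2 - 33*h - 18
(5) = -0.6045*g^5 - 2.7636*g^4 + 6.1597*g^3 + 3.3735*g^2 + 16.6126*g + 13.0995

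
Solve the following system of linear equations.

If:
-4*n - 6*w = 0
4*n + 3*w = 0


Then:
n = 0
w = 0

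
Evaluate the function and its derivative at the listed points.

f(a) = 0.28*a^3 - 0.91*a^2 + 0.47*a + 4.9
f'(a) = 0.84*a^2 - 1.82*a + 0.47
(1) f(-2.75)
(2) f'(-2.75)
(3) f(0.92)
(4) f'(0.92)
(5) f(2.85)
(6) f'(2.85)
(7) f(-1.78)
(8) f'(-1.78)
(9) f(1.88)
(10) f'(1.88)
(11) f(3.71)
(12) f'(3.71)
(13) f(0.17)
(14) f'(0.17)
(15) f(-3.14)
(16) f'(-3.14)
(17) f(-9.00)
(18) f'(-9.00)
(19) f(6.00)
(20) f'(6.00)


(1) = -9.10
(2) = 11.83
(3) = 4.78
(4) = -0.49
(5) = 5.33
(6) = 2.11
(7) = -0.40
(8) = 6.37
(9) = 4.43
(10) = 0.02
(11) = 8.42
(12) = 5.28
(13) = 4.95
(14) = 0.18
(15) = -14.22
(16) = 14.47
(17) = -277.16
(18) = 84.89
(19) = 35.44
(20) = 19.79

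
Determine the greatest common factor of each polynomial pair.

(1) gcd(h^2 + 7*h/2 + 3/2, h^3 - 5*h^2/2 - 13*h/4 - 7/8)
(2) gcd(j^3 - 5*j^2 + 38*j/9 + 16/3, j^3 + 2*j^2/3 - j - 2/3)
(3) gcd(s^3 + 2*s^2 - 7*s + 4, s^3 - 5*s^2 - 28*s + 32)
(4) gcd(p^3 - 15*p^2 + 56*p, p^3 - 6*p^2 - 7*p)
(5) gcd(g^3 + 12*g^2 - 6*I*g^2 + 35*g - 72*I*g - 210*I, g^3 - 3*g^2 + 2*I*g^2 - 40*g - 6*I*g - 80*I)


(1) = h + 1/2
(2) = j + 2/3
(3) = gcd((s - 1)^2*(s + 4), (s - 8)*(s - 1)*(s + 4)) = s^2 + 3*s - 4
(4) = p^2 - 7*p
(5) = g + 5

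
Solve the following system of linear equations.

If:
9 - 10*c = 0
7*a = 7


Then:
a = 1
c = 9/10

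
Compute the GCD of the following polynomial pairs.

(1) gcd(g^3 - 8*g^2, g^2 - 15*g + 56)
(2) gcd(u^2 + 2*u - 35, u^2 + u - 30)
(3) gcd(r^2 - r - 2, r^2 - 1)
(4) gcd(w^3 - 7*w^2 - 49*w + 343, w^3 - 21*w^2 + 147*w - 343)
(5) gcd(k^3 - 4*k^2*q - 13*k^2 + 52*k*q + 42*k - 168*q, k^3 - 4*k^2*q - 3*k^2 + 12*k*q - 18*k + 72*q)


(1) = gcd(g^2*(g - 8), (g - 8)*(g - 7)) = g - 8
(2) = gcd((u - 5)*(u + 7), (u - 5)*(u + 6)) = u - 5
(3) = r + 1
(4) = gcd((w - 7)^2*(w + 7), (w - 7)^3) = w^2 - 14*w + 49
(5) = gcd((k - 7)*(k - 6)*(k - 4*q), (k - 6)*(k + 3)*(k - 4*q)) = -k^2 + 4*k*q + 6*k - 24*q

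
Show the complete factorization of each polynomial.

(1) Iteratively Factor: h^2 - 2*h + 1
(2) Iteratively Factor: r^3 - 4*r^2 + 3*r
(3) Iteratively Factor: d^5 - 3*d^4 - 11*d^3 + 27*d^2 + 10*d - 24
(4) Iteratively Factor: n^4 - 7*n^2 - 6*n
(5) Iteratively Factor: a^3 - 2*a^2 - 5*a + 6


(1) = (h - 1)*(h - 1)
(2) = (r)*(r^2 - 4*r + 3) = r*(r - 1)*(r - 3)
(3) = (d - 4)*(d^4 + d^3 - 7*d^2 - d + 6) = (d - 4)*(d - 2)*(d^3 + 3*d^2 - d - 3) = (d - 4)*(d - 2)*(d - 1)*(d^2 + 4*d + 3) = (d - 4)*(d - 2)*(d - 1)*(d + 3)*(d + 1)
(4) = (n + 1)*(n^3 - n^2 - 6*n) = n*(n + 1)*(n^2 - n - 6) = n*(n + 1)*(n + 2)*(n - 3)
(5) = (a - 3)*(a^2 + a - 2) = (a - 3)*(a + 2)*(a - 1)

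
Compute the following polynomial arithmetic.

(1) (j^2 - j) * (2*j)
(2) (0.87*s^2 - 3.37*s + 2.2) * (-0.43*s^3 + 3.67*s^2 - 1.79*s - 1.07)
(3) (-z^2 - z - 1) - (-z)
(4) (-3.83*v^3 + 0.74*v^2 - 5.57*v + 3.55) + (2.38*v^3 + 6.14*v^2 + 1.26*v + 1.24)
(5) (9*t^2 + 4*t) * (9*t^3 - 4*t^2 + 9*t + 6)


(1) = 2*j^3 - 2*j^2
(2) = -0.3741*s^5 + 4.642*s^4 - 14.8712*s^3 + 13.1754*s^2 - 0.3321*s - 2.354
(3) = -z^2 - 1
(4) = -1.45*v^3 + 6.88*v^2 - 4.31*v + 4.79
(5) = 81*t^5 + 65*t^3 + 90*t^2 + 24*t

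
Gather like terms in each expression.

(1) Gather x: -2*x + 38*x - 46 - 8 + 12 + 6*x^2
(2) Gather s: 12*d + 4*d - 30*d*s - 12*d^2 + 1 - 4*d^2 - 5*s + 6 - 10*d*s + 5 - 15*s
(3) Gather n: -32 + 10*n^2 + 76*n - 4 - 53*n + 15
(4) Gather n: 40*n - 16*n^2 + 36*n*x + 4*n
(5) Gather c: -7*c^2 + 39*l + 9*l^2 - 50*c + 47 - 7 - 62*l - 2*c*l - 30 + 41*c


(1) = 6*x^2 + 36*x - 42
(2) = -16*d^2 + 16*d + s*(-40*d - 20) + 12
(3) = 10*n^2 + 23*n - 21
(4) = -16*n^2 + n*(36*x + 44)
(5) = -7*c^2 + c*(-2*l - 9) + 9*l^2 - 23*l + 10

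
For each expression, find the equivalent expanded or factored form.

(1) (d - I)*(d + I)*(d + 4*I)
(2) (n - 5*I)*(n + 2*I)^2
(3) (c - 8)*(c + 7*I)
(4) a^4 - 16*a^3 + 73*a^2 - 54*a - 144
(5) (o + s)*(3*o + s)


(1) = d^3 + 4*I*d^2 + d + 4*I
(2) = n^3 - I*n^2 + 16*n + 20*I
(3) = c^2 - 8*c + 7*I*c - 56*I
(4) = (a - 8)*(a - 6)*(a - 3)*(a + 1)
(5) = 3*o^2 + 4*o*s + s^2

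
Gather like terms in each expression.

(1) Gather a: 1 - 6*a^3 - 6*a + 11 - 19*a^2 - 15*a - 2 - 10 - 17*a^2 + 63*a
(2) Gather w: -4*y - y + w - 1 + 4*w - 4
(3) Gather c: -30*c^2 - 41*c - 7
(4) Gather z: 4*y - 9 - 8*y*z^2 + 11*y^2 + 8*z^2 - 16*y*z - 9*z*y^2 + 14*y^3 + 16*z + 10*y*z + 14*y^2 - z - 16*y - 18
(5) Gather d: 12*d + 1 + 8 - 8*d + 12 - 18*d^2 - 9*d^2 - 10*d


(1) = -6*a^3 - 36*a^2 + 42*a
(2) = 5*w - 5*y - 5
(3) = -30*c^2 - 41*c - 7
(4) = 14*y^3 + 25*y^2 - 12*y + z^2*(8 - 8*y) + z*(-9*y^2 - 6*y + 15) - 27
(5) = -27*d^2 - 6*d + 21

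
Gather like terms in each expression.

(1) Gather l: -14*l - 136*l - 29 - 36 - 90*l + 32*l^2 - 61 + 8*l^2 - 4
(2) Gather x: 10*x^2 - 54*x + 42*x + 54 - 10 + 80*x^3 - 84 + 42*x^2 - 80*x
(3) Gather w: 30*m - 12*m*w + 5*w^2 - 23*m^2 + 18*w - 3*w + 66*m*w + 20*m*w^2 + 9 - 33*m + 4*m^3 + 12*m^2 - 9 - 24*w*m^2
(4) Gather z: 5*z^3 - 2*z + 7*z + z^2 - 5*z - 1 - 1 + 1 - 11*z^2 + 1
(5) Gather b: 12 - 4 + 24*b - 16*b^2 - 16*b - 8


(1) = 40*l^2 - 240*l - 130
(2) = 80*x^3 + 52*x^2 - 92*x - 40
(3) = 4*m^3 - 11*m^2 - 3*m + w^2*(20*m + 5) + w*(-24*m^2 + 54*m + 15)
(4) = 5*z^3 - 10*z^2
(5) = -16*b^2 + 8*b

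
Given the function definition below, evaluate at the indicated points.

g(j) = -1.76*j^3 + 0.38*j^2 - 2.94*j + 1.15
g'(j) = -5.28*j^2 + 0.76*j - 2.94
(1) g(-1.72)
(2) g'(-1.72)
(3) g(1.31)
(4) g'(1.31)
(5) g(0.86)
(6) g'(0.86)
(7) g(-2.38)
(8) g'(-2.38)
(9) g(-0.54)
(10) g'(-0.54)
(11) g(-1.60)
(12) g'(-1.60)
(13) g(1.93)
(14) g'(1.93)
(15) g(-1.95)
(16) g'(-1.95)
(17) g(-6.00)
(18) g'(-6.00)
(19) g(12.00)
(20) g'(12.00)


(1) = 16.29
(2) = -19.87
(3) = -6.01
(4) = -11.01
(5) = -2.22
(6) = -6.19
(7) = 34.03
(8) = -34.66
(9) = 3.13
(10) = -4.89
(11) = 14.04
(12) = -17.67
(13) = -15.76
(14) = -21.14
(15) = 21.38
(16) = -24.50
(17) = 412.63
(18) = -197.58
(19) = -3020.69
(20) = -754.14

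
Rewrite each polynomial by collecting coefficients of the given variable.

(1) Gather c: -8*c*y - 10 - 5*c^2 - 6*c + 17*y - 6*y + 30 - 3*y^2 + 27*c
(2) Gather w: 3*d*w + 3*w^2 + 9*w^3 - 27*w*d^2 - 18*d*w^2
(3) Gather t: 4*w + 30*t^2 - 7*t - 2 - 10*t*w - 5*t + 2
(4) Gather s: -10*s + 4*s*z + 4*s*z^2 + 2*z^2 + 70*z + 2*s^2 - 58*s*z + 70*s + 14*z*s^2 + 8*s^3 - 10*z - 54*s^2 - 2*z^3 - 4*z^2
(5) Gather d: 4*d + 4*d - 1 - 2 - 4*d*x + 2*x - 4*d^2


(1) = -5*c^2 + c*(21 - 8*y) - 3*y^2 + 11*y + 20
(2) = 9*w^3 + w^2*(3 - 18*d) + w*(-27*d^2 + 3*d)
(3) = 30*t^2 + t*(-10*w - 12) + 4*w
(4) = 8*s^3 + s^2*(14*z - 52) + s*(4*z^2 - 54*z + 60) - 2*z^3 - 2*z^2 + 60*z
(5) = -4*d^2 + d*(8 - 4*x) + 2*x - 3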